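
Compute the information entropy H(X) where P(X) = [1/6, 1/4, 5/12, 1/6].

H(X) = -Σ p(x) log₂ p(x)
  -1/6 × log₂(1/6) = 0.4308
  -1/4 × log₂(1/4) = 0.5000
  -5/12 × log₂(5/12) = 0.5263
  -1/6 × log₂(1/6) = 0.4308
H(X) = 1.8879 bits


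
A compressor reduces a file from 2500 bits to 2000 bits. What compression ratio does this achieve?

Compression ratio = Original / Compressed
= 2500 / 2000 = 1.25:1


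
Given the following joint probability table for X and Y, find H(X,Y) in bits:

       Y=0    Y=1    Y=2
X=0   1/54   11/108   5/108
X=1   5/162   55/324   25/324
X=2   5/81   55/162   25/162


H(X,Y) = -Σ p(x,y) log₂ p(x,y)
  p(0,0)=1/54: -0.0185 × log₂(0.0185) = 0.1066
  p(0,1)=11/108: -0.1019 × log₂(0.1019) = 0.3356
  p(0,2)=5/108: -0.0463 × log₂(0.0463) = 0.2052
  p(1,0)=5/162: -0.0309 × log₂(0.0309) = 0.1549
  p(1,1)=55/324: -0.1698 × log₂(0.1698) = 0.4343
  p(1,2)=25/324: -0.0772 × log₂(0.0772) = 0.2852
  p(2,0)=5/81: -0.0617 × log₂(0.0617) = 0.2480
  p(2,1)=55/162: -0.3395 × log₂(0.3395) = 0.5291
  p(2,2)=25/162: -0.1543 × log₂(0.1543) = 0.4160
H(X,Y) = 2.7150 bits


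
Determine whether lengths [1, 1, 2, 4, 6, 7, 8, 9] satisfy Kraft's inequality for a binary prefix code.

Kraft inequality: Σ 2^(-l_i) ≤ 1 for prefix-free code
Calculating: 2^(-1) + 2^(-1) + 2^(-2) + 2^(-4) + 2^(-6) + 2^(-7) + 2^(-8) + 2^(-9)
= 0.5 + 0.5 + 0.25 + 0.0625 + 0.015625 + 0.0078125 + 0.00390625 + 0.001953125
= 1.3418
Since 1.3418 > 1, prefix-free code does not exist


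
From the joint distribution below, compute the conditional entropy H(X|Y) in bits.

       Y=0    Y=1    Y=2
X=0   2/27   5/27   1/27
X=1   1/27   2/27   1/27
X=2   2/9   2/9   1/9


H(X|Y) = Σ_y p(y) H(X|Y=y)
  p(Y=0) = 1/3, H(X|Y=0) = 1.2244
  p(Y=1) = 13/27, H(X|Y=1) = 1.4605
  p(Y=2) = 5/27, H(X|Y=2) = 1.3710
H(X|Y) = 0.3333×1.2244 + 0.4815×1.4605 + 0.1852×1.3710 = 1.3652 bits


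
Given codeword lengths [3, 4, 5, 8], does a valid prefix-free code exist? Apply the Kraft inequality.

Kraft inequality: Σ 2^(-l_i) ≤ 1 for prefix-free code
Calculating: 2^(-3) + 2^(-4) + 2^(-5) + 2^(-8)
= 0.125 + 0.0625 + 0.03125 + 0.00390625
= 0.2227
Since 0.2227 ≤ 1, prefix-free code exists


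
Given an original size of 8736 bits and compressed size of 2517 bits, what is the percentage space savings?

Space savings = (1 - Compressed/Original) × 100%
= (1 - 2517/8736) × 100%
= 71.19%


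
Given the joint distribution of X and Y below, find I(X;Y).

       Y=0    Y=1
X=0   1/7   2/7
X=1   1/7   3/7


H(X) = 0.9852, H(Y) = 0.8631, H(X,Y) = 1.8424
I(X;Y) = H(X) + H(Y) - H(X,Y) = 0.0060 bits


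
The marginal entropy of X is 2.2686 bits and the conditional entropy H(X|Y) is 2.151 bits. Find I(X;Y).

I(X;Y) = H(X) - H(X|Y)
I(X;Y) = 2.2686 - 2.151 = 0.1176 bits


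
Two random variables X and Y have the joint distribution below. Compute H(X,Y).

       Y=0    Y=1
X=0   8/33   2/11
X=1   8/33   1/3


H(X,Y) = -Σ p(x,y) log₂ p(x,y)
  p(0,0)=8/33: -0.2424 × log₂(0.2424) = 0.4956
  p(0,1)=2/11: -0.1818 × log₂(0.1818) = 0.4472
  p(1,0)=8/33: -0.2424 × log₂(0.2424) = 0.4956
  p(1,1)=1/3: -0.3333 × log₂(0.3333) = 0.5283
H(X,Y) = 1.9667 bits


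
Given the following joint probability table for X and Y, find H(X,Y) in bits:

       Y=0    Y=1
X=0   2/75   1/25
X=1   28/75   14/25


H(X,Y) = -Σ p(x,y) log₂ p(x,y)
  p(0,0)=2/75: -0.0267 × log₂(0.0267) = 0.1394
  p(0,1)=1/25: -0.0400 × log₂(0.0400) = 0.1858
  p(1,0)=28/75: -0.3733 × log₂(0.3733) = 0.5307
  p(1,1)=14/25: -0.5600 × log₂(0.5600) = 0.4684
H(X,Y) = 1.3243 bits


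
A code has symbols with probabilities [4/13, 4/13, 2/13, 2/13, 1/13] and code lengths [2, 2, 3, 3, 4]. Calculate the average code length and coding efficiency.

Average length L = Σ p_i × l_i = 2.4615 bits
Entropy H = 2.1620 bits
Efficiency η = H/L × 100% = 87.83%


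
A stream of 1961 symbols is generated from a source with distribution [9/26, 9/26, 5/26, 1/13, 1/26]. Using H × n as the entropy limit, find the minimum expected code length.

Entropy H = 1.9824 bits/symbol
Minimum bits = H × n = 1.9824 × 1961
= 3887.54 bits


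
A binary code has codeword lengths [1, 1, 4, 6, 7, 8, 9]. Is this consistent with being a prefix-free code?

Kraft inequality: Σ 2^(-l_i) ≤ 1 for prefix-free code
Calculating: 2^(-1) + 2^(-1) + 2^(-4) + 2^(-6) + 2^(-7) + 2^(-8) + 2^(-9)
= 0.5 + 0.5 + 0.0625 + 0.015625 + 0.0078125 + 0.00390625 + 0.001953125
= 1.0918
Since 1.0918 > 1, prefix-free code does not exist


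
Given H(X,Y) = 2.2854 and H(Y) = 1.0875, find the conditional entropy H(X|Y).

Chain rule: H(X,Y) = H(X|Y) + H(Y)
H(X|Y) = H(X,Y) - H(Y) = 2.2854 - 1.0875 = 1.1979 bits


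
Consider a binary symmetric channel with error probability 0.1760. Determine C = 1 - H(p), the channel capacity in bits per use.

For BSC with error probability p:
C = 1 - H(p) where H(p) is binary entropy
H(0.1760) = -0.1760 × log₂(0.1760) - 0.8240 × log₂(0.8240)
H(p) = 0.6712
C = 1 - 0.6712 = 0.3288 bits/use


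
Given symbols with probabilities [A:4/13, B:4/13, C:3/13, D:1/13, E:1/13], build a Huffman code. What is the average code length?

Huffman tree construction:
Combine smallest probabilities repeatedly
Resulting codes:
  A: 10 (length 2)
  B: 11 (length 2)
  C: 01 (length 2)
  D: 000 (length 3)
  E: 001 (length 3)
Average length = Σ p(s) × length(s) = 2.1538 bits


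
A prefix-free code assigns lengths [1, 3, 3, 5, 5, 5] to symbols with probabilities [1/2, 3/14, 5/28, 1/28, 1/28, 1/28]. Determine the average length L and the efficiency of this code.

Average length L = Σ p_i × l_i = 2.2143 bits
Entropy H = 1.9351 bits
Efficiency η = H/L × 100% = 87.39%


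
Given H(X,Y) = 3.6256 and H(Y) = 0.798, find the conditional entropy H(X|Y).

Chain rule: H(X,Y) = H(X|Y) + H(Y)
H(X|Y) = H(X,Y) - H(Y) = 3.6256 - 0.798 = 2.8276 bits


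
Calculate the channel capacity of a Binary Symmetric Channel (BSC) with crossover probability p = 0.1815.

For BSC with error probability p:
C = 1 - H(p) where H(p) is binary entropy
H(0.1815) = -0.1815 × log₂(0.1815) - 0.8185 × log₂(0.8185)
H(p) = 0.6833
C = 1 - 0.6833 = 0.3167 bits/use


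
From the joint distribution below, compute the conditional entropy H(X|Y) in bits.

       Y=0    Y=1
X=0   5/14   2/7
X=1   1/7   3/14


H(X|Y) = Σ_y p(y) H(X|Y=y)
  p(Y=0) = 1/2, H(X|Y=0) = 0.8631
  p(Y=1) = 1/2, H(X|Y=1) = 0.9852
H(X|Y) = 0.5000×0.8631 + 0.5000×0.9852 = 0.9242 bits


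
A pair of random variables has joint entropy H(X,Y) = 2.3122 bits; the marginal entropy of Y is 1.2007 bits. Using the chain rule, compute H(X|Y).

Chain rule: H(X,Y) = H(X|Y) + H(Y)
H(X|Y) = H(X,Y) - H(Y) = 2.3122 - 1.2007 = 1.1115 bits


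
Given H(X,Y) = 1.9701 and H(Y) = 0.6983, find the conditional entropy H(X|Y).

Chain rule: H(X,Y) = H(X|Y) + H(Y)
H(X|Y) = H(X,Y) - H(Y) = 1.9701 - 0.6983 = 1.2718 bits


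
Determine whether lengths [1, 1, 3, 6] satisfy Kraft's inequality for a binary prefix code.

Kraft inequality: Σ 2^(-l_i) ≤ 1 for prefix-free code
Calculating: 2^(-1) + 2^(-1) + 2^(-3) + 2^(-6)
= 0.5 + 0.5 + 0.125 + 0.015625
= 1.1406
Since 1.1406 > 1, prefix-free code does not exist


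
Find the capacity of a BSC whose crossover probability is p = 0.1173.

For BSC with error probability p:
C = 1 - H(p) where H(p) is binary entropy
H(0.1173) = -0.1173 × log₂(0.1173) - 0.8827 × log₂(0.8827)
H(p) = 0.5215
C = 1 - 0.5215 = 0.4785 bits/use


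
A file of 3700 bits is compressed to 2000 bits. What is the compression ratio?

Compression ratio = Original / Compressed
= 3700 / 2000 = 1.85:1


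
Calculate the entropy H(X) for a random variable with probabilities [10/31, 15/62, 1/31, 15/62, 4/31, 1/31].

H(X) = -Σ p(x) log₂ p(x)
  -10/31 × log₂(10/31) = 0.5265
  -15/62 × log₂(15/62) = 0.4953
  -1/31 × log₂(1/31) = 0.1598
  -15/62 × log₂(15/62) = 0.4953
  -4/31 × log₂(4/31) = 0.3812
  -1/31 × log₂(1/31) = 0.1598
H(X) = 2.2180 bits


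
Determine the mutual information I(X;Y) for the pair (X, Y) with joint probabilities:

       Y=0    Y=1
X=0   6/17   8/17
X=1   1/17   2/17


H(X) = 0.6723, H(Y) = 0.9774, H(X,Y) = 1.6457
I(X;Y) = H(X) + H(Y) - H(X,Y) = 0.0040 bits


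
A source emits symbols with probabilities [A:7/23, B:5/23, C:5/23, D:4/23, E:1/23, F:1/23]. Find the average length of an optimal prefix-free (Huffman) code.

Huffman tree construction:
Combine smallest probabilities repeatedly
Resulting codes:
  A: 11 (length 2)
  B: 00 (length 2)
  C: 01 (length 2)
  D: 101 (length 3)
  E: 1000 (length 4)
  F: 1001 (length 4)
Average length = Σ p(s) × length(s) = 2.3478 bits


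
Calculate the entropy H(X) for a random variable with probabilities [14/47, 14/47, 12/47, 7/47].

H(X) = -Σ p(x) log₂ p(x)
  -14/47 × log₂(14/47) = 0.5205
  -14/47 × log₂(14/47) = 0.5205
  -12/47 × log₂(12/47) = 0.5029
  -7/47 × log₂(7/47) = 0.4092
H(X) = 1.9530 bits


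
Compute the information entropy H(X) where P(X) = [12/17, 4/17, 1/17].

H(X) = -Σ p(x) log₂ p(x)
  -12/17 × log₂(12/17) = 0.3547
  -4/17 × log₂(4/17) = 0.4912
  -1/17 × log₂(1/17) = 0.2404
H(X) = 1.0863 bits


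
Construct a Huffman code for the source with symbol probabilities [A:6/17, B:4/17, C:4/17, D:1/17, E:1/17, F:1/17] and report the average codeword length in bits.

Huffman tree construction:
Combine smallest probabilities repeatedly
Resulting codes:
  A: 11 (length 2)
  B: 01 (length 2)
  C: 10 (length 2)
  D: 0010 (length 4)
  E: 0011 (length 4)
  F: 000 (length 3)
Average length = Σ p(s) × length(s) = 2.2941 bits


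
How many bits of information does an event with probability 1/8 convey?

Information content I(x) = -log₂(p(x))
I = -log₂(1/8) = -log₂(0.1250)
I = 3.0000 bits


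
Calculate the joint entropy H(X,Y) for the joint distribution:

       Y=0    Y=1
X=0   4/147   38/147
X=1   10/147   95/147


H(X,Y) = -Σ p(x,y) log₂ p(x,y)
  p(0,0)=4/147: -0.0272 × log₂(0.0272) = 0.1415
  p(0,1)=38/147: -0.2585 × log₂(0.2585) = 0.5045
  p(1,0)=10/147: -0.0680 × log₂(0.0680) = 0.2638
  p(1,1)=95/147: -0.6463 × log₂(0.6463) = 0.4070
H(X,Y) = 1.3168 bits


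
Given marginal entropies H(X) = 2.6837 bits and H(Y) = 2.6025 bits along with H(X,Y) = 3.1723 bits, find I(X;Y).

I(X;Y) = H(X) + H(Y) - H(X,Y)
I(X;Y) = 2.6837 + 2.6025 - 3.1723 = 2.1139 bits


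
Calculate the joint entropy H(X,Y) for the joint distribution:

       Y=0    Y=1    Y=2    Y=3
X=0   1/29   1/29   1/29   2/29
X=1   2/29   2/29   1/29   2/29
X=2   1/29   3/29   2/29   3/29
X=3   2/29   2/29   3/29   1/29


H(X,Y) = -Σ p(x,y) log₂ p(x,y)
  p(0,0)=1/29: -0.0345 × log₂(0.0345) = 0.1675
  p(0,1)=1/29: -0.0345 × log₂(0.0345) = 0.1675
  p(0,2)=1/29: -0.0345 × log₂(0.0345) = 0.1675
  p(0,3)=2/29: -0.0690 × log₂(0.0690) = 0.2661
  p(1,0)=2/29: -0.0690 × log₂(0.0690) = 0.2661
  p(1,1)=2/29: -0.0690 × log₂(0.0690) = 0.2661
  p(1,2)=1/29: -0.0345 × log₂(0.0345) = 0.1675
  p(1,3)=2/29: -0.0690 × log₂(0.0690) = 0.2661
  p(2,0)=1/29: -0.0345 × log₂(0.0345) = 0.1675
  p(2,1)=3/29: -0.1034 × log₂(0.1034) = 0.3386
  p(2,2)=2/29: -0.0690 × log₂(0.0690) = 0.2661
  p(2,3)=3/29: -0.1034 × log₂(0.1034) = 0.3386
  p(3,0)=2/29: -0.0690 × log₂(0.0690) = 0.2661
  p(3,1)=2/29: -0.0690 × log₂(0.0690) = 0.2661
  p(3,2)=3/29: -0.1034 × log₂(0.1034) = 0.3386
  p(3,3)=1/29: -0.0345 × log₂(0.0345) = 0.1675
H(X,Y) = 3.8833 bits


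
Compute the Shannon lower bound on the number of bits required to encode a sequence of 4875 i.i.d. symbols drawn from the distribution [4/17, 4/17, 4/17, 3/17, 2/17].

Entropy H = 2.2784 bits/symbol
Minimum bits = H × n = 2.2784 × 4875
= 11106.97 bits


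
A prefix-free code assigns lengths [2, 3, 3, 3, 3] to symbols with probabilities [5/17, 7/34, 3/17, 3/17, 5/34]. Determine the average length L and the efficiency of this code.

Average length L = Σ p_i × l_i = 2.7059 bits
Entropy H = 2.2786 bits
Efficiency η = H/L × 100% = 84.21%


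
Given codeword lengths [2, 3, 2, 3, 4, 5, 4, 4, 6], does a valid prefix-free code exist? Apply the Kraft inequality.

Kraft inequality: Σ 2^(-l_i) ≤ 1 for prefix-free code
Calculating: 2^(-2) + 2^(-3) + 2^(-2) + 2^(-3) + 2^(-4) + 2^(-5) + 2^(-4) + 2^(-4) + 2^(-6)
= 0.25 + 0.125 + 0.25 + 0.125 + 0.0625 + 0.03125 + 0.0625 + 0.0625 + 0.015625
= 0.9844
Since 0.9844 ≤ 1, prefix-free code exists


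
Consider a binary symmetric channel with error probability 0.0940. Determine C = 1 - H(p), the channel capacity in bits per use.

For BSC with error probability p:
C = 1 - H(p) where H(p) is binary entropy
H(0.0940) = -0.0940 × log₂(0.0940) - 0.9060 × log₂(0.9060)
H(p) = 0.4497
C = 1 - 0.4497 = 0.5503 bits/use


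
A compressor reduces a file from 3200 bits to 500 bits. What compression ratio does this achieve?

Compression ratio = Original / Compressed
= 3200 / 500 = 6.40:1


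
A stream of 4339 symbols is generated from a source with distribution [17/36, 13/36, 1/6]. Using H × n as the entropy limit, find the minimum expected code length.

Entropy H = 1.4726 bits/symbol
Minimum bits = H × n = 1.4726 × 4339
= 6389.77 bits


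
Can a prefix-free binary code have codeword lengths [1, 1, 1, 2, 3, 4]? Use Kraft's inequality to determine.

Kraft inequality: Σ 2^(-l_i) ≤ 1 for prefix-free code
Calculating: 2^(-1) + 2^(-1) + 2^(-1) + 2^(-2) + 2^(-3) + 2^(-4)
= 0.5 + 0.5 + 0.5 + 0.25 + 0.125 + 0.0625
= 1.9375
Since 1.9375 > 1, prefix-free code does not exist


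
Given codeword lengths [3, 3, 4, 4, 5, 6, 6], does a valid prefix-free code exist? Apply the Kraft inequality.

Kraft inequality: Σ 2^(-l_i) ≤ 1 for prefix-free code
Calculating: 2^(-3) + 2^(-3) + 2^(-4) + 2^(-4) + 2^(-5) + 2^(-6) + 2^(-6)
= 0.125 + 0.125 + 0.0625 + 0.0625 + 0.03125 + 0.015625 + 0.015625
= 0.4375
Since 0.4375 ≤ 1, prefix-free code exists


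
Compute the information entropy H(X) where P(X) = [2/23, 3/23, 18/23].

H(X) = -Σ p(x) log₂ p(x)
  -2/23 × log₂(2/23) = 0.3064
  -3/23 × log₂(3/23) = 0.3833
  -18/23 × log₂(18/23) = 0.2768
H(X) = 0.9665 bits


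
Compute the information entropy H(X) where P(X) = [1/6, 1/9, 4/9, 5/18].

H(X) = -Σ p(x) log₂ p(x)
  -1/6 × log₂(1/6) = 0.4308
  -1/9 × log₂(1/9) = 0.3522
  -4/9 × log₂(4/9) = 0.5200
  -5/18 × log₂(5/18) = 0.5133
H(X) = 1.8163 bits


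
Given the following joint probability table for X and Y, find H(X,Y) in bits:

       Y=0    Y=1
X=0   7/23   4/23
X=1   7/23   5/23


H(X,Y) = -Σ p(x,y) log₂ p(x,y)
  p(0,0)=7/23: -0.3043 × log₂(0.3043) = 0.5223
  p(0,1)=4/23: -0.1739 × log₂(0.1739) = 0.4389
  p(1,0)=7/23: -0.3043 × log₂(0.3043) = 0.5223
  p(1,1)=5/23: -0.2174 × log₂(0.2174) = 0.4786
H(X,Y) = 1.9621 bits


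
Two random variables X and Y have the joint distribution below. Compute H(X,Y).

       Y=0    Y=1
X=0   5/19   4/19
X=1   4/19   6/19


H(X,Y) = -Σ p(x,y) log₂ p(x,y)
  p(0,0)=5/19: -0.2632 × log₂(0.2632) = 0.5068
  p(0,1)=4/19: -0.2105 × log₂(0.2105) = 0.4732
  p(1,0)=4/19: -0.2105 × log₂(0.2105) = 0.4732
  p(1,1)=6/19: -0.3158 × log₂(0.3158) = 0.5251
H(X,Y) = 1.9785 bits


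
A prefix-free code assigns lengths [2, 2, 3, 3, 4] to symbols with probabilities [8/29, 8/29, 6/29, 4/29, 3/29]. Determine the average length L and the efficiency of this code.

Average length L = Σ p_i × l_i = 2.5517 bits
Entropy H = 2.2282 bits
Efficiency η = H/L × 100% = 87.32%


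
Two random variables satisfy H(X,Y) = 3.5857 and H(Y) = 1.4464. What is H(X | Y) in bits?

Chain rule: H(X,Y) = H(X|Y) + H(Y)
H(X|Y) = H(X,Y) - H(Y) = 3.5857 - 1.4464 = 2.1393 bits


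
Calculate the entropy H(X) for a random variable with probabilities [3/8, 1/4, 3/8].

H(X) = -Σ p(x) log₂ p(x)
  -3/8 × log₂(3/8) = 0.5306
  -1/4 × log₂(1/4) = 0.5000
  -3/8 × log₂(3/8) = 0.5306
H(X) = 1.5613 bits


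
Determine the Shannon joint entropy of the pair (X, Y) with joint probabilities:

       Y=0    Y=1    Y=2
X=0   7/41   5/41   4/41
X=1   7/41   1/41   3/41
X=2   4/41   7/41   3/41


H(X,Y) = -Σ p(x,y) log₂ p(x,y)
  p(0,0)=7/41: -0.1707 × log₂(0.1707) = 0.4354
  p(0,1)=5/41: -0.1220 × log₂(0.1220) = 0.3702
  p(0,2)=4/41: -0.0976 × log₂(0.0976) = 0.3276
  p(1,0)=7/41: -0.1707 × log₂(0.1707) = 0.4354
  p(1,1)=1/41: -0.0244 × log₂(0.0244) = 0.1307
  p(1,2)=3/41: -0.0732 × log₂(0.0732) = 0.2760
  p(2,0)=4/41: -0.0976 × log₂(0.0976) = 0.3276
  p(2,1)=7/41: -0.1707 × log₂(0.1707) = 0.4354
  p(2,2)=3/41: -0.0732 × log₂(0.0732) = 0.2760
H(X,Y) = 3.0143 bits


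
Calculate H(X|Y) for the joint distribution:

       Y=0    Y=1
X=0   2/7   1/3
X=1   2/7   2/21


H(X|Y) = Σ_y p(y) H(X|Y=y)
  p(Y=0) = 4/7, H(X|Y=0) = 1.0000
  p(Y=1) = 3/7, H(X|Y=1) = 0.7642
H(X|Y) = 0.5714×1.0000 + 0.4286×0.7642 = 0.8989 bits


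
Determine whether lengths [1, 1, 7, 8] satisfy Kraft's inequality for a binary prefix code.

Kraft inequality: Σ 2^(-l_i) ≤ 1 for prefix-free code
Calculating: 2^(-1) + 2^(-1) + 2^(-7) + 2^(-8)
= 0.5 + 0.5 + 0.0078125 + 0.00390625
= 1.0117
Since 1.0117 > 1, prefix-free code does not exist


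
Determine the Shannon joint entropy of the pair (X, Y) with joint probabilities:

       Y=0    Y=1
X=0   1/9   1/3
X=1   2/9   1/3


H(X,Y) = -Σ p(x,y) log₂ p(x,y)
  p(0,0)=1/9: -0.1111 × log₂(0.1111) = 0.3522
  p(0,1)=1/3: -0.3333 × log₂(0.3333) = 0.5283
  p(1,0)=2/9: -0.2222 × log₂(0.2222) = 0.4822
  p(1,1)=1/3: -0.3333 × log₂(0.3333) = 0.5283
H(X,Y) = 1.8911 bits


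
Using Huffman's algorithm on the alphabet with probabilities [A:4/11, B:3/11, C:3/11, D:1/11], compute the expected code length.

Huffman tree construction:
Combine smallest probabilities repeatedly
Resulting codes:
  A: 11 (length 2)
  B: 01 (length 2)
  C: 10 (length 2)
  D: 00 (length 2)
Average length = Σ p(s) × length(s) = 2.0000 bits


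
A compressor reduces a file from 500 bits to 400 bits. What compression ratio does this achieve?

Compression ratio = Original / Compressed
= 500 / 400 = 1.25:1


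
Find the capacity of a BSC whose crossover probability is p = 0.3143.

For BSC with error probability p:
C = 1 - H(p) where H(p) is binary entropy
H(0.3143) = -0.3143 × log₂(0.3143) - 0.6857 × log₂(0.6857)
H(p) = 0.8981
C = 1 - 0.8981 = 0.1019 bits/use


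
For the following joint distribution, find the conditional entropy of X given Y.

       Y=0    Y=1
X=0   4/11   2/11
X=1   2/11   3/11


H(X|Y) = Σ_y p(y) H(X|Y=y)
  p(Y=0) = 6/11, H(X|Y=0) = 0.9183
  p(Y=1) = 5/11, H(X|Y=1) = 0.9710
H(X|Y) = 0.5455×0.9183 + 0.4545×0.9710 = 0.9422 bits


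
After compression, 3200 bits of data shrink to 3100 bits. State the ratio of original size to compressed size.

Compression ratio = Original / Compressed
= 3200 / 3100 = 1.03:1


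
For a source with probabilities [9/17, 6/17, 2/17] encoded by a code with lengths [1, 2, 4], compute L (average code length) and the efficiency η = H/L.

Average length L = Σ p_i × l_i = 1.7059 bits
Entropy H = 1.3793 bits
Efficiency η = H/L × 100% = 80.85%


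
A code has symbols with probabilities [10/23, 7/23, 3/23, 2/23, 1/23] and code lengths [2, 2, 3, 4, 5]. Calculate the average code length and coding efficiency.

Average length L = Σ p_i × l_i = 2.4348 bits
Entropy H = 1.9311 bits
Efficiency η = H/L × 100% = 79.31%


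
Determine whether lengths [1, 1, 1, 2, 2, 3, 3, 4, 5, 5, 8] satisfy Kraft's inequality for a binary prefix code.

Kraft inequality: Σ 2^(-l_i) ≤ 1 for prefix-free code
Calculating: 2^(-1) + 2^(-1) + 2^(-1) + 2^(-2) + 2^(-2) + 2^(-3) + 2^(-3) + 2^(-4) + 2^(-5) + 2^(-5) + 2^(-8)
= 0.5 + 0.5 + 0.5 + 0.25 + 0.25 + 0.125 + 0.125 + 0.0625 + 0.03125 + 0.03125 + 0.00390625
= 2.3789
Since 2.3789 > 1, prefix-free code does not exist


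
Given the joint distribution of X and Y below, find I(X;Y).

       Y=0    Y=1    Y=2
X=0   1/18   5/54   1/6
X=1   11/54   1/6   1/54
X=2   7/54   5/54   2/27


H(X) = 1.5748, H(Y) = 1.5650, H(X,Y) = 2.9634
I(X;Y) = H(X) + H(Y) - H(X,Y) = 0.1764 bits


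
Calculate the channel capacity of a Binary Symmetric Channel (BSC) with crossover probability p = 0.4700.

For BSC with error probability p:
C = 1 - H(p) where H(p) is binary entropy
H(0.4700) = -0.4700 × log₂(0.4700) - 0.5300 × log₂(0.5300)
H(p) = 0.9974
C = 1 - 0.9974 = 0.0026 bits/use


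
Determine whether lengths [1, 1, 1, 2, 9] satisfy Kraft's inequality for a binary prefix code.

Kraft inequality: Σ 2^(-l_i) ≤ 1 for prefix-free code
Calculating: 2^(-1) + 2^(-1) + 2^(-1) + 2^(-2) + 2^(-9)
= 0.5 + 0.5 + 0.5 + 0.25 + 0.001953125
= 1.7520
Since 1.7520 > 1, prefix-free code does not exist


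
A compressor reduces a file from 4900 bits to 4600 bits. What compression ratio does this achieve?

Compression ratio = Original / Compressed
= 4900 / 4600 = 1.07:1


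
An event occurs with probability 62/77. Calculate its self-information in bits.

Information content I(x) = -log₂(p(x))
I = -log₂(62/77) = -log₂(0.8052)
I = 0.3126 bits


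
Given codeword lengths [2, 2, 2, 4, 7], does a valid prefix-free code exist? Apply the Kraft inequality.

Kraft inequality: Σ 2^(-l_i) ≤ 1 for prefix-free code
Calculating: 2^(-2) + 2^(-2) + 2^(-2) + 2^(-4) + 2^(-7)
= 0.25 + 0.25 + 0.25 + 0.0625 + 0.0078125
= 0.8203
Since 0.8203 ≤ 1, prefix-free code exists


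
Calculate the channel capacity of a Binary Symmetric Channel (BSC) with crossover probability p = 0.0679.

For BSC with error probability p:
C = 1 - H(p) where H(p) is binary entropy
H(0.0679) = -0.0679 × log₂(0.0679) - 0.9321 × log₂(0.9321)
H(p) = 0.3580
C = 1 - 0.3580 = 0.6420 bits/use


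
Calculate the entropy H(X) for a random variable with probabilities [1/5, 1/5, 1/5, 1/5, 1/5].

H(X) = -Σ p(x) log₂ p(x)
  -1/5 × log₂(1/5) = 0.4644
  -1/5 × log₂(1/5) = 0.4644
  -1/5 × log₂(1/5) = 0.4644
  -1/5 × log₂(1/5) = 0.4644
  -1/5 × log₂(1/5) = 0.4644
H(X) = 2.3219 bits


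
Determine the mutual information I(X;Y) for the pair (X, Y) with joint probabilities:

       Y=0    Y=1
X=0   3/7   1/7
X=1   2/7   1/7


H(X) = 0.9852, H(Y) = 0.8631, H(X,Y) = 1.8424
I(X;Y) = H(X) + H(Y) - H(X,Y) = 0.0060 bits


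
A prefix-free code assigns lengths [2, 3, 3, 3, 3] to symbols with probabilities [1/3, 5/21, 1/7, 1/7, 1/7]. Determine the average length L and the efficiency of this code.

Average length L = Σ p_i × l_i = 2.6667 bits
Entropy H = 2.2244 bits
Efficiency η = H/L × 100% = 83.42%


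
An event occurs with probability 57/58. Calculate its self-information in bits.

Information content I(x) = -log₂(p(x))
I = -log₂(57/58) = -log₂(0.9828)
I = 0.0251 bits


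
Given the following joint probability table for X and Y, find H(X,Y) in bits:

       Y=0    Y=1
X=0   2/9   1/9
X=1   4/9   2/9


H(X,Y) = -Σ p(x,y) log₂ p(x,y)
  p(0,0)=2/9: -0.2222 × log₂(0.2222) = 0.4822
  p(0,1)=1/9: -0.1111 × log₂(0.1111) = 0.3522
  p(1,0)=4/9: -0.4444 × log₂(0.4444) = 0.5200
  p(1,1)=2/9: -0.2222 × log₂(0.2222) = 0.4822
H(X,Y) = 1.8366 bits


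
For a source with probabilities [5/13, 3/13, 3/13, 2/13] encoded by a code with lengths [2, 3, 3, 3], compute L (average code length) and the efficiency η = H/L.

Average length L = Σ p_i × l_i = 2.6154 bits
Entropy H = 1.9220 bits
Efficiency η = H/L × 100% = 73.49%


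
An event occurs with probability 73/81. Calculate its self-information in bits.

Information content I(x) = -log₂(p(x))
I = -log₂(73/81) = -log₂(0.9012)
I = 0.1500 bits


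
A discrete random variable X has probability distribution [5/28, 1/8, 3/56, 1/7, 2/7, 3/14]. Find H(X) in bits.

H(X) = -Σ p(x) log₂ p(x)
  -5/28 × log₂(5/28) = 0.4438
  -1/8 × log₂(1/8) = 0.3750
  -3/56 × log₂(3/56) = 0.2262
  -1/7 × log₂(1/7) = 0.4011
  -2/7 × log₂(2/7) = 0.5164
  -3/14 × log₂(3/14) = 0.4762
H(X) = 2.4387 bits


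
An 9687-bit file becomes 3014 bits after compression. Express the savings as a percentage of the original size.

Space savings = (1 - Compressed/Original) × 100%
= (1 - 3014/9687) × 100%
= 68.89%


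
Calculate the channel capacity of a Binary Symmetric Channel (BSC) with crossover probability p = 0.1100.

For BSC with error probability p:
C = 1 - H(p) where H(p) is binary entropy
H(0.1100) = -0.1100 × log₂(0.1100) - 0.8900 × log₂(0.8900)
H(p) = 0.4999
C = 1 - 0.4999 = 0.5001 bits/use


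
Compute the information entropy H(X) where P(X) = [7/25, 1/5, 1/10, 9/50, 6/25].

H(X) = -Σ p(x) log₂ p(x)
  -7/25 × log₂(7/25) = 0.5142
  -1/5 × log₂(1/5) = 0.4644
  -1/10 × log₂(1/10) = 0.3322
  -9/50 × log₂(9/50) = 0.4453
  -6/25 × log₂(6/25) = 0.4941
H(X) = 2.2502 bits


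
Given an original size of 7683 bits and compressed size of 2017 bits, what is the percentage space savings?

Space savings = (1 - Compressed/Original) × 100%
= (1 - 2017/7683) × 100%
= 73.75%


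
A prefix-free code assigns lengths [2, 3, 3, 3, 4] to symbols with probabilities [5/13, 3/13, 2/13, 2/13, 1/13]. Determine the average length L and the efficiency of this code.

Average length L = Σ p_i × l_i = 2.6923 bits
Entropy H = 2.1339 bits
Efficiency η = H/L × 100% = 79.26%


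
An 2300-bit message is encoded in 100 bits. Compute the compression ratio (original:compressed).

Compression ratio = Original / Compressed
= 2300 / 100 = 23.00:1


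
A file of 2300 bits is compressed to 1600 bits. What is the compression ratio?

Compression ratio = Original / Compressed
= 2300 / 1600 = 1.44:1


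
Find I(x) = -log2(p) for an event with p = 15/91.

Information content I(x) = -log₂(p(x))
I = -log₂(15/91) = -log₂(0.1648)
I = 2.6009 bits


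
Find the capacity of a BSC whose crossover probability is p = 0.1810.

For BSC with error probability p:
C = 1 - H(p) where H(p) is binary entropy
H(0.1810) = -0.1810 × log₂(0.1810) - 0.8190 × log₂(0.8190)
H(p) = 0.6823
C = 1 - 0.6823 = 0.3177 bits/use


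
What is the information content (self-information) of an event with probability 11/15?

Information content I(x) = -log₂(p(x))
I = -log₂(11/15) = -log₂(0.7333)
I = 0.4475 bits


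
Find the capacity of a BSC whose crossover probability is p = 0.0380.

For BSC with error probability p:
C = 1 - H(p) where H(p) is binary entropy
H(0.0380) = -0.0380 × log₂(0.0380) - 0.9620 × log₂(0.9620)
H(p) = 0.2330
C = 1 - 0.2330 = 0.7670 bits/use


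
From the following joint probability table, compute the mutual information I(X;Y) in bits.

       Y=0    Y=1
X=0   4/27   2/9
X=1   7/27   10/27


H(X) = 0.9510, H(Y) = 0.9751, H(X,Y) = 1.9260
I(X;Y) = H(X) + H(Y) - H(X,Y) = 0.0001 bits


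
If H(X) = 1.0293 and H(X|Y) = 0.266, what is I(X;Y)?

I(X;Y) = H(X) - H(X|Y)
I(X;Y) = 1.0293 - 0.266 = 0.7633 bits


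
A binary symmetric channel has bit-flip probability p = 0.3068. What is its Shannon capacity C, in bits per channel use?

For BSC with error probability p:
C = 1 - H(p) where H(p) is binary entropy
H(0.3068) = -0.3068 × log₂(0.3068) - 0.6932 × log₂(0.6932)
H(p) = 0.8894
C = 1 - 0.8894 = 0.1106 bits/use


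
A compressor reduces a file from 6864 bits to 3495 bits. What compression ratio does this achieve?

Compression ratio = Original / Compressed
= 6864 / 3495 = 1.96:1


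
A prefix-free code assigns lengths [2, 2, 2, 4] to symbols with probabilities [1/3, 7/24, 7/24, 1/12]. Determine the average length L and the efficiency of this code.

Average length L = Σ p_i × l_i = 2.1667 bits
Entropy H = 1.8640 bits
Efficiency η = H/L × 100% = 86.03%


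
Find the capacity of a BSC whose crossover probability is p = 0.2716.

For BSC with error probability p:
C = 1 - H(p) where H(p) is binary entropy
H(0.2716) = -0.2716 × log₂(0.2716) - 0.7284 × log₂(0.7284)
H(p) = 0.8438
C = 1 - 0.8438 = 0.1562 bits/use


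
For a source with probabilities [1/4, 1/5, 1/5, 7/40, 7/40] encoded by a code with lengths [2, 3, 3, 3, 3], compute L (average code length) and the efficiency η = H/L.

Average length L = Σ p_i × l_i = 2.7500 bits
Entropy H = 2.3089 bits
Efficiency η = H/L × 100% = 83.96%


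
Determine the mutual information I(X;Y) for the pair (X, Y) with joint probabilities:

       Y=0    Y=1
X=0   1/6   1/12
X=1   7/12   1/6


H(X) = 0.8113, H(Y) = 0.8113, H(X,Y) = 1.6140
I(X;Y) = H(X) + H(Y) - H(X,Y) = 0.0086 bits


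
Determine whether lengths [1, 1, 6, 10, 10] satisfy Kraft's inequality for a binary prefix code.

Kraft inequality: Σ 2^(-l_i) ≤ 1 for prefix-free code
Calculating: 2^(-1) + 2^(-1) + 2^(-6) + 2^(-10) + 2^(-10)
= 0.5 + 0.5 + 0.015625 + 0.0009765625 + 0.0009765625
= 1.0176
Since 1.0176 > 1, prefix-free code does not exist


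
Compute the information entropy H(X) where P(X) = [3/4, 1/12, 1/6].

H(X) = -Σ p(x) log₂ p(x)
  -3/4 × log₂(3/4) = 0.3113
  -1/12 × log₂(1/12) = 0.2987
  -1/6 × log₂(1/6) = 0.4308
H(X) = 1.0409 bits


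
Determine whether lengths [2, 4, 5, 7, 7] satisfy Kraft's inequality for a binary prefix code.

Kraft inequality: Σ 2^(-l_i) ≤ 1 for prefix-free code
Calculating: 2^(-2) + 2^(-4) + 2^(-5) + 2^(-7) + 2^(-7)
= 0.25 + 0.0625 + 0.03125 + 0.0078125 + 0.0078125
= 0.3594
Since 0.3594 ≤ 1, prefix-free code exists


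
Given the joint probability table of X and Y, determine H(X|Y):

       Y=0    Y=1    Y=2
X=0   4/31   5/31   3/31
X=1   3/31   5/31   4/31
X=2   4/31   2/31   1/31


H(X|Y) = Σ_y p(y) H(X|Y=y)
  p(Y=0) = 11/31, H(X|Y=0) = 1.5726
  p(Y=1) = 12/31, H(X|Y=1) = 1.4834
  p(Y=2) = 8/31, H(X|Y=2) = 1.4056
H(X|Y) = 0.3548×1.5726 + 0.3871×1.4834 + 0.2581×1.4056 = 1.4950 bits


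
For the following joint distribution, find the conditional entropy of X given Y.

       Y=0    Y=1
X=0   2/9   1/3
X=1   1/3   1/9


H(X|Y) = Σ_y p(y) H(X|Y=y)
  p(Y=0) = 5/9, H(X|Y=0) = 0.9710
  p(Y=1) = 4/9, H(X|Y=1) = 0.8113
H(X|Y) = 0.5556×0.9710 + 0.4444×0.8113 = 0.9000 bits


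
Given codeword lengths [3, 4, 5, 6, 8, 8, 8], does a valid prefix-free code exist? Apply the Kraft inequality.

Kraft inequality: Σ 2^(-l_i) ≤ 1 for prefix-free code
Calculating: 2^(-3) + 2^(-4) + 2^(-5) + 2^(-6) + 2^(-8) + 2^(-8) + 2^(-8)
= 0.125 + 0.0625 + 0.03125 + 0.015625 + 0.00390625 + 0.00390625 + 0.00390625
= 0.2461
Since 0.2461 ≤ 1, prefix-free code exists


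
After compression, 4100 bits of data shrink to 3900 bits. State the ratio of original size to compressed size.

Compression ratio = Original / Compressed
= 4100 / 3900 = 1.05:1


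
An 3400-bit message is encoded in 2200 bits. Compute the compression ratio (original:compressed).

Compression ratio = Original / Compressed
= 3400 / 2200 = 1.55:1


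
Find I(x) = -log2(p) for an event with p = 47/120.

Information content I(x) = -log₂(p(x))
I = -log₂(47/120) = -log₂(0.3917)
I = 1.3523 bits


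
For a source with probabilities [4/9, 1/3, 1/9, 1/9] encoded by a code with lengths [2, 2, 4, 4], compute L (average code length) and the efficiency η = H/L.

Average length L = Σ p_i × l_i = 2.4444 bits
Entropy H = 1.7527 bits
Efficiency η = H/L × 100% = 71.70%


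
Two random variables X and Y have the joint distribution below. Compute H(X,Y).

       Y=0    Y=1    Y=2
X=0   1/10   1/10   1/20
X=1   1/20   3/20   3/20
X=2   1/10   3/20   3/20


H(X,Y) = -Σ p(x,y) log₂ p(x,y)
  p(0,0)=1/10: -0.1000 × log₂(0.1000) = 0.3322
  p(0,1)=1/10: -0.1000 × log₂(0.1000) = 0.3322
  p(0,2)=1/20: -0.0500 × log₂(0.0500) = 0.2161
  p(1,0)=1/20: -0.0500 × log₂(0.0500) = 0.2161
  p(1,1)=3/20: -0.1500 × log₂(0.1500) = 0.4105
  p(1,2)=3/20: -0.1500 × log₂(0.1500) = 0.4105
  p(2,0)=1/10: -0.1000 × log₂(0.1000) = 0.3322
  p(2,1)=3/20: -0.1500 × log₂(0.1500) = 0.4105
  p(2,2)=3/20: -0.1500 × log₂(0.1500) = 0.4105
H(X,Y) = 3.0710 bits


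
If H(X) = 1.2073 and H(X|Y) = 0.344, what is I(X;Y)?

I(X;Y) = H(X) - H(X|Y)
I(X;Y) = 1.2073 - 0.344 = 0.8633 bits


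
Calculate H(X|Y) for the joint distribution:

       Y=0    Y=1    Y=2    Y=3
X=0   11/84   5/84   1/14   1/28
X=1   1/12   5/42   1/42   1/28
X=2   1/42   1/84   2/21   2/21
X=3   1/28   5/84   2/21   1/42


H(X|Y) = Σ_y p(y) H(X|Y=y)
  p(Y=0) = 23/84, H(X|Y=0) = 1.7209
  p(Y=1) = 1/4, H(X|Y=1) = 1.7048
  p(Y=2) = 2/7, H(X|Y=2) = 1.8554
  p(Y=3) = 4/21, H(X|Y=3) = 1.7806
H(X|Y) = 0.2738×1.7209 + 0.2500×1.7048 + 0.2857×1.8554 + 0.1905×1.7806 = 1.7667 bits


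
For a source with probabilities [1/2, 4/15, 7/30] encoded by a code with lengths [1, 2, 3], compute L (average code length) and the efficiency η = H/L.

Average length L = Σ p_i × l_i = 1.7333 bits
Entropy H = 1.4984 bits
Efficiency η = H/L × 100% = 86.45%


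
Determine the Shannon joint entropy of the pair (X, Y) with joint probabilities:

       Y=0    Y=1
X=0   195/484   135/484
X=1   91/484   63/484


H(X,Y) = -Σ p(x,y) log₂ p(x,y)
  p(0,0)=195/484: -0.4029 × log₂(0.4029) = 0.5284
  p(0,1)=135/484: -0.2789 × log₂(0.2789) = 0.5138
  p(1,0)=91/484: -0.1880 × log₂(0.1880) = 0.4533
  p(1,1)=63/484: -0.1302 × log₂(0.1302) = 0.3829
H(X,Y) = 1.8784 bits


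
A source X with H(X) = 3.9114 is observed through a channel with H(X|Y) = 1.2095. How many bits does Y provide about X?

I(X;Y) = H(X) - H(X|Y)
I(X;Y) = 3.9114 - 1.2095 = 2.7019 bits


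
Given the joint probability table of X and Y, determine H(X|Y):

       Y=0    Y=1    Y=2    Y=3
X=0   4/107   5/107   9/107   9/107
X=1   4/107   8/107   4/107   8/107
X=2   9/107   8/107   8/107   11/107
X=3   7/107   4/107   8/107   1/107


H(X|Y) = Σ_y p(y) H(X|Y=y)
  p(Y=0) = 24/107, H(X|Y=0) = 1.9108
  p(Y=1) = 25/107, H(X|Y=1) = 1.9395
  p(Y=2) = 29/107, H(X|Y=2) = 1.9432
  p(Y=3) = 29/107, H(X|Y=3) = 1.7344
H(X|Y) = 0.2243×1.9108 + 0.2336×1.9395 + 0.2710×1.9432 + 0.2710×1.7344 = 1.8785 bits


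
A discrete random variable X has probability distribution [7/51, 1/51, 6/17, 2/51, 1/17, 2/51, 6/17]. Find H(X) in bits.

H(X) = -Σ p(x) log₂ p(x)
  -7/51 × log₂(7/51) = 0.3932
  -1/51 × log₂(1/51) = 0.1112
  -6/17 × log₂(6/17) = 0.5303
  -2/51 × log₂(2/51) = 0.1832
  -1/17 × log₂(1/17) = 0.2404
  -2/51 × log₂(2/51) = 0.1832
  -6/17 × log₂(6/17) = 0.5303
H(X) = 2.1720 bits


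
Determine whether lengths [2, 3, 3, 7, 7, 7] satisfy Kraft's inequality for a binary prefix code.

Kraft inequality: Σ 2^(-l_i) ≤ 1 for prefix-free code
Calculating: 2^(-2) + 2^(-3) + 2^(-3) + 2^(-7) + 2^(-7) + 2^(-7)
= 0.25 + 0.125 + 0.125 + 0.0078125 + 0.0078125 + 0.0078125
= 0.5234
Since 0.5234 ≤ 1, prefix-free code exists


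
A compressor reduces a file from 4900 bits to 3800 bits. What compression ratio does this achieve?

Compression ratio = Original / Compressed
= 4900 / 3800 = 1.29:1


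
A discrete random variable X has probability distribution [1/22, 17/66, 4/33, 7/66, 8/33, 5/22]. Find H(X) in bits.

H(X) = -Σ p(x) log₂ p(x)
  -1/22 × log₂(1/22) = 0.2027
  -17/66 × log₂(17/66) = 0.5041
  -4/33 × log₂(4/33) = 0.3690
  -7/66 × log₂(7/66) = 0.3433
  -8/33 × log₂(8/33) = 0.4956
  -5/22 × log₂(5/22) = 0.4858
H(X) = 2.4005 bits


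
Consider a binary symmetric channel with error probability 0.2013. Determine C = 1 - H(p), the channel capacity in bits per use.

For BSC with error probability p:
C = 1 - H(p) where H(p) is binary entropy
H(0.2013) = -0.2013 × log₂(0.2013) - 0.7987 × log₂(0.7987)
H(p) = 0.7245
C = 1 - 0.7245 = 0.2755 bits/use


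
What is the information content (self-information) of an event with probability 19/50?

Information content I(x) = -log₂(p(x))
I = -log₂(19/50) = -log₂(0.3800)
I = 1.3959 bits


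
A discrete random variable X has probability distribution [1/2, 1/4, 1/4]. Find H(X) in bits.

H(X) = -Σ p(x) log₂ p(x)
  -1/2 × log₂(1/2) = 0.5000
  -1/4 × log₂(1/4) = 0.5000
  -1/4 × log₂(1/4) = 0.5000
H(X) = 1.5000 bits


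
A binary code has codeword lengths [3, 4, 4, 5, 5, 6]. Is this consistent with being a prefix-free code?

Kraft inequality: Σ 2^(-l_i) ≤ 1 for prefix-free code
Calculating: 2^(-3) + 2^(-4) + 2^(-4) + 2^(-5) + 2^(-5) + 2^(-6)
= 0.125 + 0.0625 + 0.0625 + 0.03125 + 0.03125 + 0.015625
= 0.3281
Since 0.3281 ≤ 1, prefix-free code exists


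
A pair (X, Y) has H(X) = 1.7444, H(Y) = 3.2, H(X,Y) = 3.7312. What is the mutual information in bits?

I(X;Y) = H(X) + H(Y) - H(X,Y)
I(X;Y) = 1.7444 + 3.2 - 3.7312 = 1.2132 bits


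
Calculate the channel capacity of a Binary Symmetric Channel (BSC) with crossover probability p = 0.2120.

For BSC with error probability p:
C = 1 - H(p) where H(p) is binary entropy
H(0.2120) = -0.2120 × log₂(0.2120) - 0.7880 × log₂(0.7880)
H(p) = 0.7453
C = 1 - 0.7453 = 0.2547 bits/use


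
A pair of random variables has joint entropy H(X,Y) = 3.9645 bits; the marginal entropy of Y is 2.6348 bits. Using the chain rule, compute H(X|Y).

Chain rule: H(X,Y) = H(X|Y) + H(Y)
H(X|Y) = H(X,Y) - H(Y) = 3.9645 - 2.6348 = 1.3297 bits


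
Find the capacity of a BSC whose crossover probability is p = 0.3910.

For BSC with error probability p:
C = 1 - H(p) where H(p) is binary entropy
H(0.3910) = -0.3910 × log₂(0.3910) - 0.6090 × log₂(0.6090)
H(p) = 0.9654
C = 1 - 0.9654 = 0.0346 bits/use


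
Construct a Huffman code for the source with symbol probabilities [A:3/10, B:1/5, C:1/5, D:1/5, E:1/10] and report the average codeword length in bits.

Huffman tree construction:
Combine smallest probabilities repeatedly
Resulting codes:
  A: 10 (length 2)
  B: 111 (length 3)
  C: 00 (length 2)
  D: 01 (length 2)
  E: 110 (length 3)
Average length = Σ p(s) × length(s) = 2.3000 bits


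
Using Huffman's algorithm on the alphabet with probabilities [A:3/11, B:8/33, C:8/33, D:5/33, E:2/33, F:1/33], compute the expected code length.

Huffman tree construction:
Combine smallest probabilities repeatedly
Resulting codes:
  A: 11 (length 2)
  B: 00 (length 2)
  C: 01 (length 2)
  D: 101 (length 3)
  E: 1001 (length 4)
  F: 1000 (length 4)
Average length = Σ p(s) × length(s) = 2.3333 bits


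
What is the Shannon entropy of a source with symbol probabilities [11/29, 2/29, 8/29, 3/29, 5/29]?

H(X) = -Σ p(x) log₂ p(x)
  -11/29 × log₂(11/29) = 0.5305
  -2/29 × log₂(2/29) = 0.2661
  -8/29 × log₂(8/29) = 0.5125
  -3/29 × log₂(3/29) = 0.3386
  -5/29 × log₂(5/29) = 0.4373
H(X) = 2.0849 bits


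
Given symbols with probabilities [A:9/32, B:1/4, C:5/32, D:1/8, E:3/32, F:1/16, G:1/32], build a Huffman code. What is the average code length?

Huffman tree construction:
Combine smallest probabilities repeatedly
Resulting codes:
  A: 10 (length 2)
  B: 01 (length 2)
  C: 111 (length 3)
  D: 110 (length 3)
  E: 000 (length 3)
  F: 0011 (length 4)
  G: 0010 (length 4)
Average length = Σ p(s) × length(s) = 2.5625 bits


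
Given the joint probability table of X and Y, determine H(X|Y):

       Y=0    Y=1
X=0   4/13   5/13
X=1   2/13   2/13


H(X|Y) = Σ_y p(y) H(X|Y=y)
  p(Y=0) = 6/13, H(X|Y=0) = 0.9183
  p(Y=1) = 7/13, H(X|Y=1) = 0.8631
H(X|Y) = 0.4615×0.9183 + 0.5385×0.8631 = 0.8886 bits


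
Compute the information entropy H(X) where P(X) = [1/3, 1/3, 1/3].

H(X) = -Σ p(x) log₂ p(x)
  -1/3 × log₂(1/3) = 0.5283
  -1/3 × log₂(1/3) = 0.5283
  -1/3 × log₂(1/3) = 0.5283
H(X) = 1.5850 bits


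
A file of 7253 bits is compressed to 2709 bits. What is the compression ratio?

Compression ratio = Original / Compressed
= 7253 / 2709 = 2.68:1


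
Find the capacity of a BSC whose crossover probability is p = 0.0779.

For BSC with error probability p:
C = 1 - H(p) where H(p) is binary entropy
H(0.0779) = -0.0779 × log₂(0.0779) - 0.9221 × log₂(0.9221)
H(p) = 0.3947
C = 1 - 0.3947 = 0.6053 bits/use
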